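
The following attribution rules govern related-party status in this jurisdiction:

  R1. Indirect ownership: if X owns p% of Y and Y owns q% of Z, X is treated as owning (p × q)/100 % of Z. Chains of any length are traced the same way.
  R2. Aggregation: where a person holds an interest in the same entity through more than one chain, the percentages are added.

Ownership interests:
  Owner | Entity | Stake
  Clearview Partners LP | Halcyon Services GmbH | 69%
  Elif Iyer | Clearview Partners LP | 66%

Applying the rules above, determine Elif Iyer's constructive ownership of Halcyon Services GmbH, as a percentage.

Chain via Clearview Partners LP (R1): 66% × 69% = 45.54% of Halcyon Services GmbH.

45.54%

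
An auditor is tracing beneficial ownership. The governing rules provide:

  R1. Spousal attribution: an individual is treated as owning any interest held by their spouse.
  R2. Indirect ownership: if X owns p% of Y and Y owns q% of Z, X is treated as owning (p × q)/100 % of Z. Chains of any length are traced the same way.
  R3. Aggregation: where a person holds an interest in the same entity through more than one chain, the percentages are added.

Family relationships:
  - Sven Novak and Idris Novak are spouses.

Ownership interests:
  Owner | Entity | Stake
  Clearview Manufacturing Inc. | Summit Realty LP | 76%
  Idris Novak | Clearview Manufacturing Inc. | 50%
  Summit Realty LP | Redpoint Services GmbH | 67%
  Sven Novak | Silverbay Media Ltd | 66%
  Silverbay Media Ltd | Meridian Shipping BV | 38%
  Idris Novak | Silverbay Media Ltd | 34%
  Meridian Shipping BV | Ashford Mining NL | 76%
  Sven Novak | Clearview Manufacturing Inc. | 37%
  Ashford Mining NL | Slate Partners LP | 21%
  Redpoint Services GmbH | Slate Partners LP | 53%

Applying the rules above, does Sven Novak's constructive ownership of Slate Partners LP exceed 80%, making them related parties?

By spousal attribution (R1), Sven Novak is treated as also owning Idris Novak's interest in Clearview Manufacturing Inc, giving 37% + 50% = 87%.
By spousal attribution (R1), Sven Novak is treated as also owning Idris Novak's interest in Silverbay Media Ltd, giving 66% + 34% = 100%.
Chain via Clearview Manufacturing Inc. → Summit Realty LP → Redpoint Services GmbH (R2): 87% × 76% × 67% × 53% = 23.479212% of Slate Partners LP.
Chain via Silverbay Media Ltd → Meridian Shipping BV → Ashford Mining NL (R2): 100% × 38% × 76% × 21% = 6.0648% of Slate Partners LP.
Aggregating (R3): 23.479212% + 6.0648% = 29.544012%.
29.544012% does not exceed the 80% threshold, so Sven is not a related party to Slate Partners LP.

No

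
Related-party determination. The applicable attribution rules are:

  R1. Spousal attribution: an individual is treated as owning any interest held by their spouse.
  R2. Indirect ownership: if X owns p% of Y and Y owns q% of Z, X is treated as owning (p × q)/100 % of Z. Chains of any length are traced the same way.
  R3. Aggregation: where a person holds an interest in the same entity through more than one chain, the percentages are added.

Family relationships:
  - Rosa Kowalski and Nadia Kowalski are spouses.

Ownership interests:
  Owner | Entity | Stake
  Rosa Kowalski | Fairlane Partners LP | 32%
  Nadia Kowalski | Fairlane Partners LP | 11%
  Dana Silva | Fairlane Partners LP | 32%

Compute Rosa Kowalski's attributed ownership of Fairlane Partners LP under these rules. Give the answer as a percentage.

By spousal attribution (R1), Rosa Kowalski is treated as also owning Nadia Kowalski's interest in Fairlane Partners LP, giving 32% + 11% = 43%.
Direct interest in Fairlane Partners LP: 43%.

43%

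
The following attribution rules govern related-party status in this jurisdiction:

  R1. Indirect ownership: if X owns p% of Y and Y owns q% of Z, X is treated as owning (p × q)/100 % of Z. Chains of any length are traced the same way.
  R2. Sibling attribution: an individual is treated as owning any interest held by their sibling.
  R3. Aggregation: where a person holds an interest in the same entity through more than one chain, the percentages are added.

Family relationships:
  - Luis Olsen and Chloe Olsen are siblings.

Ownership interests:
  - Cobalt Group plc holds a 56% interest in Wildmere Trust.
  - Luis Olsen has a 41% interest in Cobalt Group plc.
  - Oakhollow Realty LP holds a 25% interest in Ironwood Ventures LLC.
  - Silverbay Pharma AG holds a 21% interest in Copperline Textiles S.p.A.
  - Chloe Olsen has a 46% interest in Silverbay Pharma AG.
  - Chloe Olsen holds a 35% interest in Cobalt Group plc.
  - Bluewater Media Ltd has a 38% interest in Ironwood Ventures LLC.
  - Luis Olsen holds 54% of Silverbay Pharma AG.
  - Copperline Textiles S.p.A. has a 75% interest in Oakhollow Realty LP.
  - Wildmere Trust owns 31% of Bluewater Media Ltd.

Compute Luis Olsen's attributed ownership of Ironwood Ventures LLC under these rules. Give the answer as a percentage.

8.951068%

By sibling attribution (R2), Luis Olsen is treated as also owning Chloe Olsen's interest in Silverbay Pharma AG, giving 54% + 46% = 100%.
By sibling attribution (R2), Luis Olsen is treated as also owning Chloe Olsen's interest in Cobalt Group plc, giving 41% + 35% = 76%.
Chain via Silverbay Pharma AG → Copperline Textiles S.p.A. → Oakhollow Realty LP (R1): 100% × 21% × 75% × 25% = 3.9375% of Ironwood Ventures LLC.
Chain via Cobalt Group plc → Wildmere Trust → Bluewater Media Ltd (R1): 76% × 56% × 31% × 38% = 5.013568% of Ironwood Ventures LLC.
Aggregating (R3): 3.9375% + 5.013568% = 8.951068%.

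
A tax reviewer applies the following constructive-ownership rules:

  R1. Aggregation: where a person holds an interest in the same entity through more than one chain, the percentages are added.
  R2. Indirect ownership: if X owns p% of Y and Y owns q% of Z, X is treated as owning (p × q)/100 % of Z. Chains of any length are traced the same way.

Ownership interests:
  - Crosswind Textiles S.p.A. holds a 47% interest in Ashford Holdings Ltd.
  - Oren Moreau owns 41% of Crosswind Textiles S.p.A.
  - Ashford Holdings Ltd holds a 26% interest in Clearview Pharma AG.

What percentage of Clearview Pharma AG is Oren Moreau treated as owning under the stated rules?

Chain via Crosswind Textiles S.p.A. → Ashford Holdings Ltd (R2): 41% × 47% × 26% = 5.0102% of Clearview Pharma AG.

5.0102%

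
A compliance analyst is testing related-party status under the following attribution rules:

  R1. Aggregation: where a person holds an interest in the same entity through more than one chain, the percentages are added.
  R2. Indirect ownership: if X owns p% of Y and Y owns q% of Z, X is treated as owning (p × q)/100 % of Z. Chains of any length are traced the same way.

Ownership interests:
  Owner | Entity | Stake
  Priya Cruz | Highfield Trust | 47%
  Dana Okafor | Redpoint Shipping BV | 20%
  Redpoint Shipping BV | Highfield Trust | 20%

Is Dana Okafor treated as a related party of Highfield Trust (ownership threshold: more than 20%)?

Chain via Redpoint Shipping BV (R2): 20% × 20% = 4% of Highfield Trust.
4% does not exceed the 20% threshold, so Dana is not a related party to Highfield Trust.

No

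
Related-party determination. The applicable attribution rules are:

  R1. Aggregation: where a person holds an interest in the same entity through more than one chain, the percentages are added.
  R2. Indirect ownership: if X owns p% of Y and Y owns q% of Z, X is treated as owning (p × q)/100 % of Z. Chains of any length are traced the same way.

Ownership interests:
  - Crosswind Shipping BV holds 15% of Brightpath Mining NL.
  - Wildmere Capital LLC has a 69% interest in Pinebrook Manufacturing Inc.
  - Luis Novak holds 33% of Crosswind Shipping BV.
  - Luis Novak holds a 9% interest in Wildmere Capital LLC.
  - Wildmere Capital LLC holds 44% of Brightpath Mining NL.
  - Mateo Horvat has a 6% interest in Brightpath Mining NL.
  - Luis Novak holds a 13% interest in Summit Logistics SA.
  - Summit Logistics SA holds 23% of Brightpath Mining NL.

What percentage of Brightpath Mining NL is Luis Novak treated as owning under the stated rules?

Chain via Crosswind Shipping BV (R2): 33% × 15% = 4.95% of Brightpath Mining NL.
Chain via Wildmere Capital LLC (R2): 9% × 44% = 3.96% of Brightpath Mining NL.
Chain via Summit Logistics SA (R2): 13% × 23% = 2.99% of Brightpath Mining NL.
Aggregating (R1): 4.95% + 3.96% + 2.99% = 11.9%.

11.9%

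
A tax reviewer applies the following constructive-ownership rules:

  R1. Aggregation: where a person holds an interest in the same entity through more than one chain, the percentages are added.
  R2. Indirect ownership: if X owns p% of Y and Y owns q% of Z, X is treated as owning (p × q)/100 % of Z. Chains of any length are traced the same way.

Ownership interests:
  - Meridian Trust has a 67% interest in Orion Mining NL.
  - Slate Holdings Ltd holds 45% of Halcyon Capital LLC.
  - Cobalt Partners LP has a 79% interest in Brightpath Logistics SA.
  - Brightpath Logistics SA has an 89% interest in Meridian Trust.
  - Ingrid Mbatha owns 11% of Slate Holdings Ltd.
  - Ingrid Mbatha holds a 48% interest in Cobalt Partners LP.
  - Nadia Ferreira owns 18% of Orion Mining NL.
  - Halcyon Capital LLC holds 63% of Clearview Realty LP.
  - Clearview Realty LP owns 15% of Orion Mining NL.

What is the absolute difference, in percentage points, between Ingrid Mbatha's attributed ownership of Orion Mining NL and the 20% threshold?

Chain via Cobalt Partners LP → Brightpath Logistics SA → Meridian Trust (R2): 48% × 79% × 89% × 67% = 22.611696% of Orion Mining NL.
Chain via Slate Holdings Ltd → Halcyon Capital LLC → Clearview Realty LP (R2): 11% × 45% × 63% × 15% = 0.467775% of Orion Mining NL.
Aggregating (R1): 22.611696% + 0.467775% = 23.079471%.
23.079471% exceeds the 20% threshold by 3.079471 percentage points.

3.079471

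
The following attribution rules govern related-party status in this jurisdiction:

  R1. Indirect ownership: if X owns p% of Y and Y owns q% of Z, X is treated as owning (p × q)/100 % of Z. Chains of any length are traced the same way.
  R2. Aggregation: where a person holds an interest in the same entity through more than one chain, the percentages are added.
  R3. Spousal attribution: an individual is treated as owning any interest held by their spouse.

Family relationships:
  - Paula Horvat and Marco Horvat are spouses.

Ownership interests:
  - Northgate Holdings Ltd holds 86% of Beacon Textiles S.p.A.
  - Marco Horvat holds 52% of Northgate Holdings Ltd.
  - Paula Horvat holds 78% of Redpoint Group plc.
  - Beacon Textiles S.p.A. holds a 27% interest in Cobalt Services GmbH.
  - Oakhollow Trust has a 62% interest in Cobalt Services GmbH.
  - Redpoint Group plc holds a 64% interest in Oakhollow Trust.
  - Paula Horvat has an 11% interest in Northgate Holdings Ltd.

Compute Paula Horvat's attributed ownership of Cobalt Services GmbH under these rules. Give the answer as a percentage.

45.579%

By spousal attribution (R3), Paula Horvat is treated as also owning Marco Horvat's interest in Northgate Holdings Ltd, giving 11% + 52% = 63%.
Chain via Northgate Holdings Ltd → Beacon Textiles S.p.A. (R1): 63% × 86% × 27% = 14.6286% of Cobalt Services GmbH.
Chain via Redpoint Group plc → Oakhollow Trust (R1): 78% × 64% × 62% = 30.9504% of Cobalt Services GmbH.
Aggregating (R2): 14.6286% + 30.9504% = 45.579%.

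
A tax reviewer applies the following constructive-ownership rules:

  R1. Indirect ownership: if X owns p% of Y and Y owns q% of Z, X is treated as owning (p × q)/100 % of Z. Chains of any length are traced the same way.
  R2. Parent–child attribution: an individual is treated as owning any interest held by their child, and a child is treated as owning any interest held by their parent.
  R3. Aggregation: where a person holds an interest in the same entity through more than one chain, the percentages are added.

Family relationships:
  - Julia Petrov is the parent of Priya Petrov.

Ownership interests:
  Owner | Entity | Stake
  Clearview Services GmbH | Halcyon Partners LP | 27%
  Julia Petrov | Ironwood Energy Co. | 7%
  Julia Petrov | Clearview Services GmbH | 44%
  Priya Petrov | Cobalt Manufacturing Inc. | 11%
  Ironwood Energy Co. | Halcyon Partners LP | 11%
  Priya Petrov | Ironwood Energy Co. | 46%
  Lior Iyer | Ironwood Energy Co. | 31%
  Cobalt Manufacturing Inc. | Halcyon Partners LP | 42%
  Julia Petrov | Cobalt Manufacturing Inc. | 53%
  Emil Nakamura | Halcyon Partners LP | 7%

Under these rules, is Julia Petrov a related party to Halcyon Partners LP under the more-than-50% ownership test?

By parent–child attribution (R2), Julia Petrov is treated as also owning Priya Petrov's interest in Cobalt Manufacturing Inc, giving 53% + 11% = 64%.
By parent–child attribution (R2), Julia Petrov is treated as also owning Priya Petrov's interest in Ironwood Energy Co, giving 7% + 46% = 53%.
Chain via Cobalt Manufacturing Inc. (R1): 64% × 42% = 26.88% of Halcyon Partners LP.
Chain via Ironwood Energy Co. (R1): 53% × 11% = 5.83% of Halcyon Partners LP.
Chain via Clearview Services GmbH (R1): 44% × 27% = 11.88% of Halcyon Partners LP.
Aggregating (R3): 26.88% + 5.83% + 11.88% = 44.59%.
44.59% does not exceed the 50% threshold, so Julia is not a related party to Halcyon Partners LP.

No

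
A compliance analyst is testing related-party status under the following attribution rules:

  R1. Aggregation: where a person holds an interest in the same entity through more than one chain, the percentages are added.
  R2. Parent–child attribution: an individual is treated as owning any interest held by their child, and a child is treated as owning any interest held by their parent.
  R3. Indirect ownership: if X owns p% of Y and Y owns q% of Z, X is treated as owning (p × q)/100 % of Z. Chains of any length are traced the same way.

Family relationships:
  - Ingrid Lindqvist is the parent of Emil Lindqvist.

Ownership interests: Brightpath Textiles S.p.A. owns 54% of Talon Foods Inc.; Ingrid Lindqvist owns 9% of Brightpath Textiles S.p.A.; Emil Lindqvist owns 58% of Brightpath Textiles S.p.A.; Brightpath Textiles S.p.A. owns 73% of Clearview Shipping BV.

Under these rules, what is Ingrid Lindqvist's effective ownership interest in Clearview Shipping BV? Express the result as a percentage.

48.91%

By parent–child attribution (R2), Ingrid Lindqvist is treated as also owning Emil Lindqvist's interest in Brightpath Textiles S.p.A, giving 9% + 58% = 67%.
Chain via Brightpath Textiles S.p.A. (R3): 67% × 73% = 48.91% of Clearview Shipping BV.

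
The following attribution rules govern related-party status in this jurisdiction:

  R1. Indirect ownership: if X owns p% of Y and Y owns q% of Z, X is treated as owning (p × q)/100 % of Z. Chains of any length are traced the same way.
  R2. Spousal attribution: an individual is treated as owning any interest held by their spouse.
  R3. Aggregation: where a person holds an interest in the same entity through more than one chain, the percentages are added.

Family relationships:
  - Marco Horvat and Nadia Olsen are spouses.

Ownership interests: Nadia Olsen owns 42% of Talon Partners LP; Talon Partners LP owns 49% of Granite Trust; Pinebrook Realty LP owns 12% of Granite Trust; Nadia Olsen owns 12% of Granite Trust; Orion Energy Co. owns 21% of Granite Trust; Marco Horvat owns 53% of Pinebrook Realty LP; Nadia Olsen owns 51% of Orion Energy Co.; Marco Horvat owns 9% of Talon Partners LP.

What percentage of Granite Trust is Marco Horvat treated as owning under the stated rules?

By spousal attribution (R2), Marco Horvat is treated as also owning Nadia Olsen's interest in Talon Partners LP, giving 9% + 42% = 51%.
By spousal attribution (R2), Marco Horvat is treated as owning Nadia Olsen's 51% interest in Orion Energy Co.
By spousal attribution (R2), Marco Horvat is treated as owning Nadia Olsen's 12% interest in Granite Trust.
Chain via Pinebrook Realty LP (R1): 53% × 12% = 6.36% of Granite Trust.
Chain via Talon Partners LP (R1): 51% × 49% = 24.99% of Granite Trust.
Chain via Orion Energy Co. (R1): 51% × 21% = 10.71% of Granite Trust.
Direct interest in Granite Trust: 12%.
Aggregating (R3): 6.36% + 24.99% + 10.71% + 12% = 54.06%.

54.06%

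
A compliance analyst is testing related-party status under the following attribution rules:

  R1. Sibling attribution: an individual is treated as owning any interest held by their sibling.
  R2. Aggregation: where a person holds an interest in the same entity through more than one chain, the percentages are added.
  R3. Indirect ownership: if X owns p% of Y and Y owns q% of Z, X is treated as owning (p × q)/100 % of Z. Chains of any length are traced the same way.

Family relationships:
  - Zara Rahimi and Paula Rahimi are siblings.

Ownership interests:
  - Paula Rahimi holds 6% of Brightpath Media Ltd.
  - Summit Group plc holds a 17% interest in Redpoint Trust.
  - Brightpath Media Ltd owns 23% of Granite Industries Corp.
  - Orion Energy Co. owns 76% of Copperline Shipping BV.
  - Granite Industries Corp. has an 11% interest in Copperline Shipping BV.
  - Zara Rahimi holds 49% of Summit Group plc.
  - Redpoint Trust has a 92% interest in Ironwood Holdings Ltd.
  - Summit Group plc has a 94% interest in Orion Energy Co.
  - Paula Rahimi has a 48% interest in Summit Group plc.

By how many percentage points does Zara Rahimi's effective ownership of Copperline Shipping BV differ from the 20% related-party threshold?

By sibling attribution (R1), Zara Rahimi is treated as also owning Paula Rahimi's interest in Summit Group plc, giving 49% + 48% = 97%.
By sibling attribution (R1), Zara Rahimi is treated as owning Paula Rahimi's 6% interest in Brightpath Media Ltd.
Chain via Summit Group plc → Orion Energy Co. (R3): 97% × 94% × 76% = 69.2968% of Copperline Shipping BV.
Chain via Brightpath Media Ltd → Granite Industries Corp. (R3): 6% × 23% × 11% = 0.1518% of Copperline Shipping BV.
Aggregating (R2): 69.2968% + 0.1518% = 69.4486%.
69.4486% exceeds the 20% threshold by 49.4486 percentage points.

49.4486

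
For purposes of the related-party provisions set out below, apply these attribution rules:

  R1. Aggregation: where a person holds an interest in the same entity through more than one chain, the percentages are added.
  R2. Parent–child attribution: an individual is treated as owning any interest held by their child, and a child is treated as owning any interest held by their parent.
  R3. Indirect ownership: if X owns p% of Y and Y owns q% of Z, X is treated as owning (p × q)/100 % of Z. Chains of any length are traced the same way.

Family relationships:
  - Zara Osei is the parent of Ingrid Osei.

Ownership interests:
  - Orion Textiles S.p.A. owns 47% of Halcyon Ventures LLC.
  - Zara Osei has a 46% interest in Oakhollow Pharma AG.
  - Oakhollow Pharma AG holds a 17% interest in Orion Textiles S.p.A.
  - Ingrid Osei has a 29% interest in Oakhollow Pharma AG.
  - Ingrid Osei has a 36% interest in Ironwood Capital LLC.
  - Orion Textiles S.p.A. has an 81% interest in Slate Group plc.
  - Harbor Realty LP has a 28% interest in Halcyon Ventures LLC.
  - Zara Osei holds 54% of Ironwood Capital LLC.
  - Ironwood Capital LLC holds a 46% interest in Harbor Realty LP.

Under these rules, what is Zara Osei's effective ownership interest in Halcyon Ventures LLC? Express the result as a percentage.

By parent–child attribution (R2), Zara Osei is treated as also owning Ingrid Osei's interest in Oakhollow Pharma AG, giving 46% + 29% = 75%.
By parent–child attribution (R2), Zara Osei is treated as also owning Ingrid Osei's interest in Ironwood Capital LLC, giving 54% + 36% = 90%.
Chain via Oakhollow Pharma AG → Orion Textiles S.p.A. (R3): 75% × 17% × 47% = 5.9925% of Halcyon Ventures LLC.
Chain via Ironwood Capital LLC → Harbor Realty LP (R3): 90% × 46% × 28% = 11.592% of Halcyon Ventures LLC.
Aggregating (R1): 5.9925% + 11.592% = 17.5845%.

17.5845%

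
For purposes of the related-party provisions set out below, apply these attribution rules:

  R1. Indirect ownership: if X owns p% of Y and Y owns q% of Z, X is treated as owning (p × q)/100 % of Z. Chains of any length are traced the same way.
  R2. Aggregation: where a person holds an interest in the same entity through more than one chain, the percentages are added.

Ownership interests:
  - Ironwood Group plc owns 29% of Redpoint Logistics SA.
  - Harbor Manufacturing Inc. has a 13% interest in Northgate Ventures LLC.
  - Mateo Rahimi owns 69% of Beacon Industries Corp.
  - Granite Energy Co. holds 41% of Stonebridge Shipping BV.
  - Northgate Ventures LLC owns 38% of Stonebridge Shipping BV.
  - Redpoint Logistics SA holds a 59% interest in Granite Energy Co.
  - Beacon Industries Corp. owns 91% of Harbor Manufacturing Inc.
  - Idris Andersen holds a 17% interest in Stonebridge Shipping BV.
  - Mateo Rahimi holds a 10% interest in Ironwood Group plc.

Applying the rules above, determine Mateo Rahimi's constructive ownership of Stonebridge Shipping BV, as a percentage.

3.803336%

Chain via Beacon Industries Corp. → Harbor Manufacturing Inc. → Northgate Ventures LLC (R1): 69% × 91% × 13% × 38% = 3.101826% of Stonebridge Shipping BV.
Chain via Ironwood Group plc → Redpoint Logistics SA → Granite Energy Co. (R1): 10% × 29% × 59% × 41% = 0.70151% of Stonebridge Shipping BV.
Aggregating (R2): 3.101826% + 0.70151% = 3.803336%.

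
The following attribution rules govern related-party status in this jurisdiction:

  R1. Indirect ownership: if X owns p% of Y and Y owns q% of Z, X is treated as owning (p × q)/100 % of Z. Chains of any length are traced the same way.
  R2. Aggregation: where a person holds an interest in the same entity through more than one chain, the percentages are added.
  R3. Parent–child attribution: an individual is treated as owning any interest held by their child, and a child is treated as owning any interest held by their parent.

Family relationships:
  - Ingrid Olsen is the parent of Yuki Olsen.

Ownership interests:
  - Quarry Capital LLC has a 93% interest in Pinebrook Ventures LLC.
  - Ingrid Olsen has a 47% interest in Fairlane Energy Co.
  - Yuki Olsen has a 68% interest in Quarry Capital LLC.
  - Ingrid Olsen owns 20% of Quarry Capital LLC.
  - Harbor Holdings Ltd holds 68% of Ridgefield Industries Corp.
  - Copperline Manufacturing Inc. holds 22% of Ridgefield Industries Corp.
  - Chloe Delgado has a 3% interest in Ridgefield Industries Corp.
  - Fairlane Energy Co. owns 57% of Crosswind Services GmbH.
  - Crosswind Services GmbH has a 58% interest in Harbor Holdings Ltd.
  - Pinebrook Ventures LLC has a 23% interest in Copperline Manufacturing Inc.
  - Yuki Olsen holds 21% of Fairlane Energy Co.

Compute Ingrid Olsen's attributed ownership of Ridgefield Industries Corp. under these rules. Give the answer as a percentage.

19.428048%

By parent–child attribution (R3), Ingrid Olsen is treated as also owning Yuki Olsen's interest in Fairlane Energy Co, giving 47% + 21% = 68%.
By parent–child attribution (R3), Ingrid Olsen is treated as also owning Yuki Olsen's interest in Quarry Capital LLC, giving 20% + 68% = 88%.
Chain via Fairlane Energy Co. → Crosswind Services GmbH → Harbor Holdings Ltd (R1): 68% × 57% × 58% × 68% = 15.286944% of Ridgefield Industries Corp.
Chain via Quarry Capital LLC → Pinebrook Ventures LLC → Copperline Manufacturing Inc. (R1): 88% × 93% × 23% × 22% = 4.141104% of Ridgefield Industries Corp.
Aggregating (R2): 15.286944% + 4.141104% = 19.428048%.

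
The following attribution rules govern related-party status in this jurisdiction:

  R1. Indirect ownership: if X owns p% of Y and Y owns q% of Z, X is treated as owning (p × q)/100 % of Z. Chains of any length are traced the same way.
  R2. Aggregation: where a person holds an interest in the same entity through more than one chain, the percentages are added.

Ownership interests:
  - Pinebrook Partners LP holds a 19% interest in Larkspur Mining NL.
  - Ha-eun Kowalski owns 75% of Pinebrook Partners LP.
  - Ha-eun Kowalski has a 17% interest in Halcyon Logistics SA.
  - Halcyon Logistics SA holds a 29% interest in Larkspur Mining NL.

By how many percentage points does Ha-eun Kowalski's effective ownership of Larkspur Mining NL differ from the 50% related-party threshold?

Chain via Halcyon Logistics SA (R1): 17% × 29% = 4.93% of Larkspur Mining NL.
Chain via Pinebrook Partners LP (R1): 75% × 19% = 14.25% of Larkspur Mining NL.
Aggregating (R2): 4.93% + 14.25% = 19.18%.
19.18% falls short of the 50% threshold by 30.82 percentage points.

30.82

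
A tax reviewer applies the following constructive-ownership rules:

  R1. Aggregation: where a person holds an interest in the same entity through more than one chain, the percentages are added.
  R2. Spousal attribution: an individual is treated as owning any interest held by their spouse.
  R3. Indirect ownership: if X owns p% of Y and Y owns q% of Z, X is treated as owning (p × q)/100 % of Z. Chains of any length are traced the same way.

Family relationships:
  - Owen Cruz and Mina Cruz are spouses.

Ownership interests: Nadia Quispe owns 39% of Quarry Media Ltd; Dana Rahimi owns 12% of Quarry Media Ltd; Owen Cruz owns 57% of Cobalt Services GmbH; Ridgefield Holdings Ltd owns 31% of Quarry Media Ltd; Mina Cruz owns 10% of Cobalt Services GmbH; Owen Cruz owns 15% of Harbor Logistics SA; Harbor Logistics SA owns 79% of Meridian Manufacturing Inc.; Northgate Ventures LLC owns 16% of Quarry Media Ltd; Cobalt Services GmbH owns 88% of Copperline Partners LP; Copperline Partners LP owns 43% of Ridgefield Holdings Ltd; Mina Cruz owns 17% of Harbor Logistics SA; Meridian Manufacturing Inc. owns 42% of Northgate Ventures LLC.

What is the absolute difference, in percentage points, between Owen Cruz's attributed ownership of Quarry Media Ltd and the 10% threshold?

0.441816

By spousal attribution (R2), Owen Cruz is treated as also owning Mina Cruz's interest in Cobalt Services GmbH, giving 57% + 10% = 67%.
By spousal attribution (R2), Owen Cruz is treated as also owning Mina Cruz's interest in Harbor Logistics SA, giving 15% + 17% = 32%.
Chain via Cobalt Services GmbH → Copperline Partners LP → Ridgefield Holdings Ltd (R3): 67% × 88% × 43% × 31% = 7.859368% of Quarry Media Ltd.
Chain via Harbor Logistics SA → Meridian Manufacturing Inc. → Northgate Ventures LLC (R3): 32% × 79% × 42% × 16% = 1.698816% of Quarry Media Ltd.
Aggregating (R1): 7.859368% + 1.698816% = 9.558184%.
9.558184% falls short of the 10% threshold by 0.441816 percentage points.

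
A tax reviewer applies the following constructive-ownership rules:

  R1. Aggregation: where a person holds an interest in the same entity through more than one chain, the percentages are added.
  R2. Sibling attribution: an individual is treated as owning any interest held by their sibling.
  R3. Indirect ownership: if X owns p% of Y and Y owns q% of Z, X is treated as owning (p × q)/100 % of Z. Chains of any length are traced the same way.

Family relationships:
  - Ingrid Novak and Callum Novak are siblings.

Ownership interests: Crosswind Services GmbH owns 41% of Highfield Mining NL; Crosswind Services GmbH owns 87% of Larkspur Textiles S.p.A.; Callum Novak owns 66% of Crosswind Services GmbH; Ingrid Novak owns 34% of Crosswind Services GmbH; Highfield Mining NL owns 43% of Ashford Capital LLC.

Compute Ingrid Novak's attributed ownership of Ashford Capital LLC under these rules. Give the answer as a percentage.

17.63%

By sibling attribution (R2), Ingrid Novak is treated as also owning Callum Novak's interest in Crosswind Services GmbH, giving 34% + 66% = 100%.
Chain via Crosswind Services GmbH → Highfield Mining NL (R3): 100% × 41% × 43% = 17.63% of Ashford Capital LLC.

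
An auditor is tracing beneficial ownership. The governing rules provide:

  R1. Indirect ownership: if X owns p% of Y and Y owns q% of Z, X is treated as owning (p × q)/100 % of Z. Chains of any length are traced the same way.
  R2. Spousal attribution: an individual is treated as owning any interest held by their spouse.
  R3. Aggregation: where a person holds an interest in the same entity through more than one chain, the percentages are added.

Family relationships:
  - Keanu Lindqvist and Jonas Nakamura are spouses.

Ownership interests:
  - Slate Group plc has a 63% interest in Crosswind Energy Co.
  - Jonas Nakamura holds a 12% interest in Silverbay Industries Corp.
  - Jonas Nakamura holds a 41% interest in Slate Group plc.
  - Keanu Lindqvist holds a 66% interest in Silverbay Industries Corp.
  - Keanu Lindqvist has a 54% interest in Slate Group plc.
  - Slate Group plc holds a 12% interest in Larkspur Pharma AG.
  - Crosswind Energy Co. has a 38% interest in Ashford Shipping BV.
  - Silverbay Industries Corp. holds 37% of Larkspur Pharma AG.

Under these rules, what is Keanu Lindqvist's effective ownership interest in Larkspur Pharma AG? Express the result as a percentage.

By spousal attribution (R2), Keanu Lindqvist is treated as also owning Jonas Nakamura's interest in Slate Group plc, giving 54% + 41% = 95%.
By spousal attribution (R2), Keanu Lindqvist is treated as also owning Jonas Nakamura's interest in Silverbay Industries Corp, giving 66% + 12% = 78%.
Chain via Slate Group plc (R1): 95% × 12% = 11.4% of Larkspur Pharma AG.
Chain via Silverbay Industries Corp. (R1): 78% × 37% = 28.86% of Larkspur Pharma AG.
Aggregating (R3): 11.4% + 28.86% = 40.26%.

40.26%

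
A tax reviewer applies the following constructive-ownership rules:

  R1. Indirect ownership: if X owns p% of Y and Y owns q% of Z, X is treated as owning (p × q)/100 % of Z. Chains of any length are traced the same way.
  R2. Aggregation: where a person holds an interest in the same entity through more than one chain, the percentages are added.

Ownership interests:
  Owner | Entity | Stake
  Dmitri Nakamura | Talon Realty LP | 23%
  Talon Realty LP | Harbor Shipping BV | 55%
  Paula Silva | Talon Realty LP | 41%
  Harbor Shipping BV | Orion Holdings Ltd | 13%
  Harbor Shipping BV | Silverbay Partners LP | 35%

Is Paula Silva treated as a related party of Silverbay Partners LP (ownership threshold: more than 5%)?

Yes

Chain via Talon Realty LP → Harbor Shipping BV (R1): 41% × 55% × 35% = 7.8925% of Silverbay Partners LP.
7.8925% exceeds the 5% threshold, so Paula is a related party to Silverbay Partners LP.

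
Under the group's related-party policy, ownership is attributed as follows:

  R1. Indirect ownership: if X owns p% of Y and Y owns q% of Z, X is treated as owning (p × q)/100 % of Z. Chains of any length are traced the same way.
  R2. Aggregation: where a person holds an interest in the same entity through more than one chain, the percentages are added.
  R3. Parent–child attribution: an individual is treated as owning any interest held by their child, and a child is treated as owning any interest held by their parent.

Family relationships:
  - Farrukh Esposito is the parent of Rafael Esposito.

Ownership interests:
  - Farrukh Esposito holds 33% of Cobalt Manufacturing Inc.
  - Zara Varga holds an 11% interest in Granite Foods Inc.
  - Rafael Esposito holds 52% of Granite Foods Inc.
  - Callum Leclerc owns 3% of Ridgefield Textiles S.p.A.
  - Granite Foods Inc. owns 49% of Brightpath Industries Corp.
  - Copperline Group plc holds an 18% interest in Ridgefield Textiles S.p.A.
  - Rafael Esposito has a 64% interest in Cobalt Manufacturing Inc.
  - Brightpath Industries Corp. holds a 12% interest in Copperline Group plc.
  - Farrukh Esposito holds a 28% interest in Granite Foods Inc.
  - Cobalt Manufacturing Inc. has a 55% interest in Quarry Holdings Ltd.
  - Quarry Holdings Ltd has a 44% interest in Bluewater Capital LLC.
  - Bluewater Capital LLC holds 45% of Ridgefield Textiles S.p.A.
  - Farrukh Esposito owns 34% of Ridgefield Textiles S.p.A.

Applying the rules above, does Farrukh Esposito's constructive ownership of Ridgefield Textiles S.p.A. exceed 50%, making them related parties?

No

By parent–child attribution (R3), Farrukh Esposito is treated as also owning Rafael Esposito's interest in Granite Foods Inc, giving 28% + 52% = 80%.
By parent–child attribution (R3), Farrukh Esposito is treated as also owning Rafael Esposito's interest in Cobalt Manufacturing Inc, giving 33% + 64% = 97%.
Chain via Granite Foods Inc. → Brightpath Industries Corp. → Copperline Group plc (R1): 80% × 49% × 12% × 18% = 0.84672% of Ridgefield Textiles S.p.A.
Chain via Cobalt Manufacturing Inc. → Quarry Holdings Ltd → Bluewater Capital LLC (R1): 97% × 55% × 44% × 45% = 10.5633% of Ridgefield Textiles S.p.A.
Direct interest in Ridgefield Textiles S.p.A: 34%.
Aggregating (R2): 0.84672% + 10.5633% + 34% = 45.41002%.
45.41002% does not exceed the 50% threshold, so Farrukh is not a related party to Ridgefield Textiles S.p.A.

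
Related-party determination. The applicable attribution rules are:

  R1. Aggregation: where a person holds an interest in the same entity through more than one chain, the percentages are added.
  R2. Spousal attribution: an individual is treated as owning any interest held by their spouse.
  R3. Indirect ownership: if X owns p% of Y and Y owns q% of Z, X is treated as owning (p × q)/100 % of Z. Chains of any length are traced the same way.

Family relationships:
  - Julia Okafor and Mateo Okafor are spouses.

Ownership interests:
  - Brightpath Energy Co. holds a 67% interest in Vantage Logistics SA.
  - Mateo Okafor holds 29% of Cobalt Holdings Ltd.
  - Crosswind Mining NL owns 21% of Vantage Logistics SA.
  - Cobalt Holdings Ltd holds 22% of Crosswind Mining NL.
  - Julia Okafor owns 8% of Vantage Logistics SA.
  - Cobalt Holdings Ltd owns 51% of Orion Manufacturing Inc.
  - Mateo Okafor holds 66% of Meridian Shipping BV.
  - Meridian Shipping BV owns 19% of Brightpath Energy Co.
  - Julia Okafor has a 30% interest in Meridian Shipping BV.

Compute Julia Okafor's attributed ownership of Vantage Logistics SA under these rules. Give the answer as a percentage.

21.5606%

By spousal attribution (R2), Julia Okafor is treated as also owning Mateo Okafor's interest in Meridian Shipping BV, giving 30% + 66% = 96%.
By spousal attribution (R2), Julia Okafor is treated as owning Mateo Okafor's 29% interest in Cobalt Holdings Ltd.
Chain via Meridian Shipping BV → Brightpath Energy Co. (R3): 96% × 19% × 67% = 12.2208% of Vantage Logistics SA.
Direct interest in Vantage Logistics SA: 8%.
Chain via Cobalt Holdings Ltd → Crosswind Mining NL (R3): 29% × 22% × 21% = 1.3398% of Vantage Logistics SA.
Aggregating (R1): 12.2208% + 8% + 1.3398% = 21.5606%.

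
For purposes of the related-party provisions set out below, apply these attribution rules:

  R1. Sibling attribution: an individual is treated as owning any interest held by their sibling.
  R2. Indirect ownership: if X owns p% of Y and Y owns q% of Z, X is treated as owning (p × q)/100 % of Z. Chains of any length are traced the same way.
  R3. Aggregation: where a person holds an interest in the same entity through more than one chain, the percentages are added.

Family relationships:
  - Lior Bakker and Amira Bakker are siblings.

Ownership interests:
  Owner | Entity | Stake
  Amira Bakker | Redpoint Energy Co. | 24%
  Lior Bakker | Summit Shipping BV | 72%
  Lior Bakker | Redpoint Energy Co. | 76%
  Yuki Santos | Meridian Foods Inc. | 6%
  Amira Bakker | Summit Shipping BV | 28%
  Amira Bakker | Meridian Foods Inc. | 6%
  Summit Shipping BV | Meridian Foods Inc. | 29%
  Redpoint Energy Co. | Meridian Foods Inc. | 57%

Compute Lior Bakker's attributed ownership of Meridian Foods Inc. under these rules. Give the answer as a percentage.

By sibling attribution (R1), Lior Bakker is treated as also owning Amira Bakker's interest in Summit Shipping BV, giving 72% + 28% = 100%.
By sibling attribution (R1), Lior Bakker is treated as also owning Amira Bakker's interest in Redpoint Energy Co, giving 76% + 24% = 100%.
By sibling attribution (R1), Lior Bakker is treated as owning Amira Bakker's 6% interest in Meridian Foods Inc.
Chain via Summit Shipping BV (R2): 100% × 29% = 29% of Meridian Foods Inc.
Chain via Redpoint Energy Co. (R2): 100% × 57% = 57% of Meridian Foods Inc.
Direct interest in Meridian Foods Inc: 6%.
Aggregating (R3): 29% + 57% + 6% = 92%.

92%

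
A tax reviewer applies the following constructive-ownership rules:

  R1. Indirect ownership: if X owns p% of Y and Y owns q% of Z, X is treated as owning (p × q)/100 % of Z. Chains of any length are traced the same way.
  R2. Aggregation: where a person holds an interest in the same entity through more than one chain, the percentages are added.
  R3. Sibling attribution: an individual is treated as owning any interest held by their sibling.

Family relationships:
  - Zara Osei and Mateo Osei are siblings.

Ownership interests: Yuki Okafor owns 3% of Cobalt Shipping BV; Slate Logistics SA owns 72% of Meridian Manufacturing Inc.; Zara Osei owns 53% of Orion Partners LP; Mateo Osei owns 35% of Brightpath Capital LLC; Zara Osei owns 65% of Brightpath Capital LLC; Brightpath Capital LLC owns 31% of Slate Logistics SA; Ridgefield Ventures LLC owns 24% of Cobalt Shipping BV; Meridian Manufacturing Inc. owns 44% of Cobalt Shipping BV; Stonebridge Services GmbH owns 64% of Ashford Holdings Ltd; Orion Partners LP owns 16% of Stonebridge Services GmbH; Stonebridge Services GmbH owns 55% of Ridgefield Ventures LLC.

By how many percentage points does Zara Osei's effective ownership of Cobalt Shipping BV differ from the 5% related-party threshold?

By sibling attribution (R3), Zara Osei is treated as also owning Mateo Osei's interest in Brightpath Capital LLC, giving 65% + 35% = 100%.
Chain via Orion Partners LP → Stonebridge Services GmbH → Ridgefield Ventures LLC (R1): 53% × 16% × 55% × 24% = 1.11936% of Cobalt Shipping BV.
Chain via Brightpath Capital LLC → Slate Logistics SA → Meridian Manufacturing Inc. (R1): 100% × 31% × 72% × 44% = 9.8208% of Cobalt Shipping BV.
Aggregating (R2): 1.11936% + 9.8208% = 10.94016%.
10.94016% exceeds the 5% threshold by 5.94016 percentage points.

5.94016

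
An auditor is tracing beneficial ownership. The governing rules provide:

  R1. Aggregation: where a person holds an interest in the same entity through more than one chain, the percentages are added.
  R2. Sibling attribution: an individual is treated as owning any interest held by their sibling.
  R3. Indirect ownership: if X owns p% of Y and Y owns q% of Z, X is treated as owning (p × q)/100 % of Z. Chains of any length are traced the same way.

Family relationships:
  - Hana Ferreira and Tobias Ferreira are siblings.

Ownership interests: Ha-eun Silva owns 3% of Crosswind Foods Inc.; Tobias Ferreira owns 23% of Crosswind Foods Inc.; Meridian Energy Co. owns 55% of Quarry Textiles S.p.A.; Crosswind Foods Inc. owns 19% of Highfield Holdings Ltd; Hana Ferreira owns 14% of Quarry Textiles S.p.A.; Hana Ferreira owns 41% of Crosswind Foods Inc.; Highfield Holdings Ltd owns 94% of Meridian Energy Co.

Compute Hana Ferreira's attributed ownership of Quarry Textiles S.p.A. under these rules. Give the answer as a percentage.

By sibling attribution (R2), Hana Ferreira is treated as also owning Tobias Ferreira's interest in Crosswind Foods Inc, giving 41% + 23% = 64%.
Chain via Crosswind Foods Inc. → Highfield Holdings Ltd → Meridian Energy Co. (R3): 64% × 19% × 94% × 55% = 6.28672% of Quarry Textiles S.p.A.
Direct interest in Quarry Textiles S.p.A: 14%.
Aggregating (R1): 6.28672% + 14% = 20.28672%.

20.28672%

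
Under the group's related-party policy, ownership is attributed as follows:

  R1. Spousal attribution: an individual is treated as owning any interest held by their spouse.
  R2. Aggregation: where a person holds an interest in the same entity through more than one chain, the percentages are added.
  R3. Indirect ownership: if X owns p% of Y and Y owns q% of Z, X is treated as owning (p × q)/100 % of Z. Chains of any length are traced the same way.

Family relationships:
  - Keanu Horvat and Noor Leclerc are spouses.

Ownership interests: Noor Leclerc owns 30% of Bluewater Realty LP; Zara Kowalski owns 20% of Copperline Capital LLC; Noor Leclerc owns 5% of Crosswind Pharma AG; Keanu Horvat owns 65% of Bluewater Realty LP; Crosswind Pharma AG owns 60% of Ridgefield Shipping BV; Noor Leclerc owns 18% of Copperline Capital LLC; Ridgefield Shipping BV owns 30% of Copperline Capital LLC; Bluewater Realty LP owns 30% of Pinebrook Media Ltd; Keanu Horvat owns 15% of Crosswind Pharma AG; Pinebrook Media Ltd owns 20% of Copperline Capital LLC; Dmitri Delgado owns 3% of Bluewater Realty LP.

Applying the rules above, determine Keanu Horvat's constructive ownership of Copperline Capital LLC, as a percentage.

By spousal attribution (R1), Keanu Horvat is treated as also owning Noor Leclerc's interest in Crosswind Pharma AG, giving 15% + 5% = 20%.
By spousal attribution (R1), Keanu Horvat is treated as also owning Noor Leclerc's interest in Bluewater Realty LP, giving 65% + 30% = 95%.
By spousal attribution (R1), Keanu Horvat is treated as owning Noor Leclerc's 18% interest in Copperline Capital LLC.
Chain via Crosswind Pharma AG → Ridgefield Shipping BV (R3): 20% × 60% × 30% = 3.6% of Copperline Capital LLC.
Chain via Bluewater Realty LP → Pinebrook Media Ltd (R3): 95% × 30% × 20% = 5.7% of Copperline Capital LLC.
Direct interest in Copperline Capital LLC: 18%.
Aggregating (R2): 3.6% + 5.7% + 18% = 27.3%.

27.3%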